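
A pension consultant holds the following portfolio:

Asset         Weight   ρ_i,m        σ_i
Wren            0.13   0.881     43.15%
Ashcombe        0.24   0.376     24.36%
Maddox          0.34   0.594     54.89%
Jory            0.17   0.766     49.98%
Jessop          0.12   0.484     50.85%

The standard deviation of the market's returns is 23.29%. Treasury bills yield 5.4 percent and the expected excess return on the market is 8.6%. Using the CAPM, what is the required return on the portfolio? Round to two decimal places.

15.62%

β_Wren = 0.881 × 43.15% / 23.29% = 1.6323
β_Ashcombe = 0.376 × 24.36% / 23.29% = 0.3933
β_Maddox = 0.594 × 54.89% / 23.29% = 1.3999
β_Jory = 0.766 × 49.98% / 23.29% = 1.6438
β_Jessop = 0.484 × 50.85% / 23.29% = 1.0567
β_P = Σ w_i β_i = 0.13×1.6323 + 0.24×0.3933 + 0.34×1.3999 + 0.17×1.6438 + 0.12×1.0567 = 1.1888
E(R_P) = R_f + β_P × MRP = 5.4% + 1.1888 × 8.6% = 15.62%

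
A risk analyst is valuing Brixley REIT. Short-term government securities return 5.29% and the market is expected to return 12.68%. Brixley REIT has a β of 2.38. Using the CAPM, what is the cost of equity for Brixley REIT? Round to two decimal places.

Market risk premium = E(R_m) − R_f = 12.68% − 5.29% = 7.39%
E(R) = R_f + β × MRP = 5.29% + 2.38 × 7.39% = 22.88%

22.88%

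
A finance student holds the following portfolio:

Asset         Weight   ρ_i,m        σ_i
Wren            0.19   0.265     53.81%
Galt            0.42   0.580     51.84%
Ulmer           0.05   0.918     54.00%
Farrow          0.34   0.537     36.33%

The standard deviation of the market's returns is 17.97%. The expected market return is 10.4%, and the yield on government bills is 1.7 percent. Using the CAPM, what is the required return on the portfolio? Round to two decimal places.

13.54%

β_Wren = 0.265 × 53.81% / 17.97% = 0.7935
β_Galt = 0.580 × 51.84% / 17.97% = 1.6732
β_Ulmer = 0.918 × 54.00% / 17.97% = 2.7586
β_Farrow = 0.537 × 36.33% / 17.97% = 1.0857
β_P = Σ w_i β_i = 0.19×0.7935 + 0.42×1.6732 + 0.05×2.7586 + 0.34×1.0857 = 1.3606
MRP = 10.4% − 1.7% = 8.70%
E(R_P) = R_f + β_P × MRP = 1.7% + 1.3606 × 8.7% = 13.54%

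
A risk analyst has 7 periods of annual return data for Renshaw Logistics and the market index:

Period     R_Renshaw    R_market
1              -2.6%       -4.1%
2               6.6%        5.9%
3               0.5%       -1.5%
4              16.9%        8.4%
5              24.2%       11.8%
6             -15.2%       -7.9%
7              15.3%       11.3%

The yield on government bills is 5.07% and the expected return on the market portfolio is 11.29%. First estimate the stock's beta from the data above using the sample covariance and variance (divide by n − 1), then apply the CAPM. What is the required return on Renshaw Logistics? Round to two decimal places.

Mean R_i = (-2.6 + 6.6 + 0.5 + 16.9 + 24.2 − 15.2 + 15.3) / 7 = 6.5286%
Mean R_m = (-4.1 + 5.9 − 1.5 + 8.4 + 11.8 − 7.9 + 11.3) / 7 = 3.4143%
Σ(R_i − R̄_i)(R_m − R̄_m) = 613.3071  ⇒  Cov = 613.3071 / 6 = 102.2179
Σ(R_m − R̄_m)² = 372.1686  ⇒  Var(R_m) = 372.1686 / 6 = 62.0281
β = Cov / Var(R_m) = 102.2179 / 62.0281 = 1.6479
MRP = 11.29% − 5.07% = 6.22%
E(R) = R_f + β × MRP = 5.07% + 1.6479 × 6.22% = 15.32%

15.32%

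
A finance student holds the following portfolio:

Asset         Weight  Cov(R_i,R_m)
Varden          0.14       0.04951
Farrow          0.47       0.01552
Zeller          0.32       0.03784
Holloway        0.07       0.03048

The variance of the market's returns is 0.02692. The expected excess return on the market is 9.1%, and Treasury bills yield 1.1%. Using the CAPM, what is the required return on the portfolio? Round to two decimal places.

β_Varden = 0.04951 / 0.02692 = 1.8392
β_Farrow = 0.01552 / 0.02692 = 0.5765
β_Zeller = 0.03784 / 0.02692 = 1.4056
β_Holloway = 0.03048 / 0.02692 = 1.1322
β_P = Σ w_i β_i = 0.14×1.8392 + 0.47×0.5765 + 0.32×1.4056 + 0.07×1.1322 = 1.0575
E(R_P) = R_f + β_P × MRP = 1.1% + 1.0575 × 9.1% = 10.72%

10.72%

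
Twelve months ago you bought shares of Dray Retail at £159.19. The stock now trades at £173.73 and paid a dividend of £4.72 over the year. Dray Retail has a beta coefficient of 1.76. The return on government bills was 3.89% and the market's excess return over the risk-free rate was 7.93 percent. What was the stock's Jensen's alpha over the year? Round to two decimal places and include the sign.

-5.75%

Realised HPR = (P1 + D1 − P0) / P0 = (173.73 + 4.72 − 159.19) / 159.19 = 19.26 / 159.19 = 12.0987%
CAPM required = R_f + β·MRP = 3.89% + 1.76 × 7.93% = 17.8468%
α = realised − required = 12.0987% − 17.8468% = -5.75%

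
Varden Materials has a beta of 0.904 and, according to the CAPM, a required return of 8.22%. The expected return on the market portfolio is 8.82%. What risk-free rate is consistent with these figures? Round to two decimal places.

2.57%

E(R) = R_f + β(E(R_m) − R_f) = R_f(1 − β) + β·E(R_m)
8.22% = R_f × (1 − 0.904) + 0.904 × 8.82%
8.22% = R_f × 0.096 + 7.97328%
R_f = (8.22% − 7.97328%) / 0.096 = 2.57%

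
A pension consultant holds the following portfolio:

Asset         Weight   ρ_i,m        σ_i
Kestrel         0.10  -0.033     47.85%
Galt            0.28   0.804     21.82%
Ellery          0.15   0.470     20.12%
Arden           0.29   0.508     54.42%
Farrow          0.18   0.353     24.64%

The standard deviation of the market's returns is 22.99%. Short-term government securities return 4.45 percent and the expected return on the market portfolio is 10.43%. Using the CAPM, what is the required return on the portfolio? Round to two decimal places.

8.55%

β_Kestrel = -0.033 × 47.85% / 22.99% = -0.0687
β_Galt = 0.804 × 21.82% / 22.99% = 0.7631
β_Ellery = 0.470 × 20.12% / 22.99% = 0.4113
β_Arden = 0.508 × 54.42% / 22.99% = 1.2025
β_Farrow = 0.353 × 24.64% / 22.99% = 0.3783
β_P = Σ w_i β_i = 0.10×-0.0687 + 0.28×0.7631 + 0.15×0.4113 + 0.29×1.2025 + 0.18×0.3783 = 0.6853
MRP = 10.43% − 4.45% = 5.98%
E(R_P) = R_f + β_P × MRP = 4.45% + 0.6853 × 5.98% = 8.55%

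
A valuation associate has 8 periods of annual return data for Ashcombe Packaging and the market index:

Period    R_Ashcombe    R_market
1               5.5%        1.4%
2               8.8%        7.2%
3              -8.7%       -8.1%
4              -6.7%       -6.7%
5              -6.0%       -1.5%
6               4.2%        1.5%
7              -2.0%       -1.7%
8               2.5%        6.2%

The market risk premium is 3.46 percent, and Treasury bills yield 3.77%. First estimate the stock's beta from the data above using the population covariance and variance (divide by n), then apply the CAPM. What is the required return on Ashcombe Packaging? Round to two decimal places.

7.40%

Mean R_i = (5.5 + 8.8 − 8.7 − 6.7 − 6.0 + 4.2 − 2.0 + 2.5) / 8 = -0.3000%
Mean R_m = (1.4 + 7.2 − 8.1 − 6.7 − 1.5 + 1.5 − 1.7 + 6.2) / 8 = -0.2125%
Σ(R_i − R̄_i)(R_m − R̄_m) = 220.1100  ⇒  Cov = 220.1100 / 8 = 27.5138
Σ(R_m − R̄_m)² = 209.7688  ⇒  Var(R_m) = 209.7688 / 8 = 26.2211
β = Cov / Var(R_m) = 27.5138 / 26.2211 = 1.0493
E(R) = R_f + β × MRP = 3.77% + 1.0493 × 3.46% = 7.40%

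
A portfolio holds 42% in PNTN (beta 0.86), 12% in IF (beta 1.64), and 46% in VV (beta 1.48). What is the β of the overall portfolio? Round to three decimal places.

1.239

β_P = Σ w_i β_i = 0.42×0.86 + 0.12×1.64 + 0.46×1.48 = 1.2388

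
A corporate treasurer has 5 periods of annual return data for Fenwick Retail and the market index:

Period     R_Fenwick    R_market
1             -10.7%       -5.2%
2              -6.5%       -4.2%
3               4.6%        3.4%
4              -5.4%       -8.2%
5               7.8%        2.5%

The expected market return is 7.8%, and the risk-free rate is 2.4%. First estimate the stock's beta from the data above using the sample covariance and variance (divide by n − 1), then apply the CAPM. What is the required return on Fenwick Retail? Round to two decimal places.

9.71%

Mean R_i = (-10.7 − 6.5 + 4.6 − 5.4 + 7.8) / 5 = -2.0400%
Mean R_m = (-5.2 − 4.2 + 3.4 − 8.2 + 2.5) / 5 = -2.3400%
Σ(R_i − R̄_i)(R_m − R̄_m) = 138.4920  ⇒  Cov = 138.4920 / 4 = 34.6230
Σ(R_m − R̄_m)² = 102.3520  ⇒  Var(R_m) = 102.3520 / 4 = 25.5880
β = Cov / Var(R_m) = 34.6230 / 25.5880 = 1.3531
MRP = 7.8% − 2.4% = 5.40%
E(R) = R_f + β × MRP = 2.4% + 1.3531 × 5.4% = 9.71%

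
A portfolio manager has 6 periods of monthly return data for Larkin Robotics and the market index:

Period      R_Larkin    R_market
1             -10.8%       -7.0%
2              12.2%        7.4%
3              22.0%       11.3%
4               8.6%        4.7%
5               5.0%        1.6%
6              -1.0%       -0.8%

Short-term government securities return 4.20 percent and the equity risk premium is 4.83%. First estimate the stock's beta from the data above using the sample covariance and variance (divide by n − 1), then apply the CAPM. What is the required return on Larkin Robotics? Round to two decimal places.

12.59%

Mean R_i = (-10.8 + 12.2 + 22.0 + 8.6 + 5.0 − 1.0) / 6 = 6.0000%
Mean R_m = (-7.0 + 7.4 + 11.3 + 4.7 + 1.6 − 0.8) / 6 = 2.8667%
Σ(R_i − R̄_i)(R_m − R̄_m) = 360.5000  ⇒  Cov = 360.5000 / 5 = 72.1000
Σ(R_m − R̄_m)² = 207.4333  ⇒  Var(R_m) = 207.4333 / 5 = 41.4867
β = Cov / Var(R_m) = 72.1000 / 41.4867 = 1.7379
E(R) = R_f + β × MRP = 4.20% + 1.7379 × 4.83% = 12.59%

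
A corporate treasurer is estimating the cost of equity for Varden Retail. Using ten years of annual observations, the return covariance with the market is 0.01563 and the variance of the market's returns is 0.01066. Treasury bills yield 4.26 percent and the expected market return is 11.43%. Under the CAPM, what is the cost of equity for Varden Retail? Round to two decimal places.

14.77%

β = Cov(R_i, R_m) / Var(R_m) = 0.01563 / 0.01066 = 1.4662
MRP = 11.43% − 4.26% = 7.17%
E(R) = R_f + β × MRP = 4.26% + 1.4662 × 7.17% = 14.77%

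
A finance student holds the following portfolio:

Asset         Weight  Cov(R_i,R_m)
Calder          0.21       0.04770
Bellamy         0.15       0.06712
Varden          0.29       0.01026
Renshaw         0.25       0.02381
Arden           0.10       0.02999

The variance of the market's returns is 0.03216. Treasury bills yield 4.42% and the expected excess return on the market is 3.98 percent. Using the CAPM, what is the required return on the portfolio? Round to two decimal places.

8.38%

β_Calder = 0.04770 / 0.03216 = 1.4832
β_Bellamy = 0.06712 / 0.03216 = 2.0871
β_Varden = 0.01026 / 0.03216 = 0.3190
β_Renshaw = 0.02381 / 0.03216 = 0.7404
β_Arden = 0.02999 / 0.03216 = 0.9325
β_P = Σ w_i β_i = 0.21×1.4832 + 0.15×2.0871 + 0.29×0.3190 + 0.25×0.7404 + 0.10×0.9325 = 0.9954
E(R_P) = R_f + β_P × MRP = 4.42% + 0.9954 × 3.98% = 8.38%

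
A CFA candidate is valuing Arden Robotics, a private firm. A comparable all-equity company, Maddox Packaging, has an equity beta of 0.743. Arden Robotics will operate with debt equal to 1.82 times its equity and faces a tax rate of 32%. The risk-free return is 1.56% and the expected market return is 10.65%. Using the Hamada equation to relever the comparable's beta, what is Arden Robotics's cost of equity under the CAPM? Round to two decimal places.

β_L = β_U × [1 + (1 − t)(D/E)] = 0.743 × [1 + (1 − 0.32) × 1.82]
    = 0.743 × [1 + 0.68 × 1.82] = 0.743 × 2.2376 = 1.6625
MRP = 10.65% − 1.56% = 9.09%
E(R) = R_f + β_L × MRP = 1.56% + 1.6625 × 9.09% = 16.67%

16.67%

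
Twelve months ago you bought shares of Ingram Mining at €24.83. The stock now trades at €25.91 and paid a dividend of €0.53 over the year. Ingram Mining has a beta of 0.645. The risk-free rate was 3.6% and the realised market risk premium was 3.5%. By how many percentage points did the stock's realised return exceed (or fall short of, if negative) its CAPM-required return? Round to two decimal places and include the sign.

+0.63%

Realised HPR = (P1 + D1 − P0) / P0 = (25.91 + 0.53 − 24.83) / 24.83 = 1.61 / 24.83 = 6.4841%
CAPM required = R_f + β·MRP = 3.6% + 0.645 × 3.5% = 5.8575%
α = realised − required = 6.4841% − 5.8575% = +0.63%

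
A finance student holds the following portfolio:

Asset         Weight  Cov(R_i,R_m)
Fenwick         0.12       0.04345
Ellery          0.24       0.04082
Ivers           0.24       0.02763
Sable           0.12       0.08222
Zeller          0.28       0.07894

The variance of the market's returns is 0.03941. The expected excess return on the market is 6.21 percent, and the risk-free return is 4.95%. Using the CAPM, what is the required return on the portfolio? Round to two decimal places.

β_Fenwick = 0.04345 / 0.03941 = 1.1025
β_Ellery = 0.04082 / 0.03941 = 1.0358
β_Ivers = 0.02763 / 0.03941 = 0.7011
β_Sable = 0.08222 / 0.03941 = 2.0863
β_Zeller = 0.07894 / 0.03941 = 2.0030
β_P = Σ w_i β_i = 0.12×1.1025 + 0.24×1.0358 + 0.24×0.7011 + 0.12×2.0863 + 0.28×2.0030 = 1.3604
E(R_P) = R_f + β_P × MRP = 4.95% + 1.3604 × 6.21% = 13.40%

13.40%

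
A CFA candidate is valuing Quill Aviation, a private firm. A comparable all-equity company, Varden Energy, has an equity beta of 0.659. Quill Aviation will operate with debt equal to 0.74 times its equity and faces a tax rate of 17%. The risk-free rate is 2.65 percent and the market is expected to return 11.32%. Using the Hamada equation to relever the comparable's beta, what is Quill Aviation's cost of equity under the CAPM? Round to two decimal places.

β_L = β_U × [1 + (1 − t)(D/E)] = 0.659 × [1 + (1 − 0.17) × 0.74]
    = 0.659 × [1 + 0.83 × 0.74] = 0.659 × 1.6142 = 1.0638
MRP = 11.32% − 2.65% = 8.67%
E(R) = R_f + β_L × MRP = 2.65% + 1.0638 × 8.67% = 11.87%

11.87%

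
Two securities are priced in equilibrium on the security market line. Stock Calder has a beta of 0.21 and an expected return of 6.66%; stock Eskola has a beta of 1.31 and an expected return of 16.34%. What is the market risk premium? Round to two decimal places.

8.80%

Both satisfy E(R) = R_f + β·MRP, so the slope of the SML is
MRP = (16.34% − 6.66%) / (1.31 − 0.21) = 9.68% / 1.10 = 8.8000%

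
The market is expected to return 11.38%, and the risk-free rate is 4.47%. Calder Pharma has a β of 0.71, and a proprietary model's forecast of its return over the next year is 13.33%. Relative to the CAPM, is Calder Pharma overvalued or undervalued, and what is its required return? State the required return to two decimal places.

MRP = 11.38% − 4.47% = 6.91%
Required return = R_f + β·MRP = 4.47% + 0.71 × 6.91% = 9.38%
Forecast 13.33% > required 9.38% → the stock plots above the SML → undervalued.

Undervalued; required return 9.38%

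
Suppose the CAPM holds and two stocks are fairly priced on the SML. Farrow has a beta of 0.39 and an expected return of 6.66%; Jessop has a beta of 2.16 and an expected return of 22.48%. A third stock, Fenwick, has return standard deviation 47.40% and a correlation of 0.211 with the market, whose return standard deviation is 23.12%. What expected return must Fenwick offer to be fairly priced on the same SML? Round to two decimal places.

7.04%

MRP = (22.48% − 6.66%) / (2.16 − 0.39) = 8.9379%
R_f = 6.66% − 0.39 × 8.9379% = 3.1742%
β_Fenwick = ρ·σ_i/σ_m = 0.211 × 47.40 / 23.12 = 0.4326
E(R_Fenwick) = R_f + β × MRP = 3.1742% + 0.4326 × 8.9379% = 7.04%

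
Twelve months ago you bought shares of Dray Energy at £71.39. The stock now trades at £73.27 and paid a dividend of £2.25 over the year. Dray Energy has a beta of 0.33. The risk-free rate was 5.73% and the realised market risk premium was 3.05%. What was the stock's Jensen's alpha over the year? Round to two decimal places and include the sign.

-0.95%

Realised HPR = (P1 + D1 − P0) / P0 = (73.27 + 2.25 − 71.39) / 71.39 = 4.13 / 71.39 = 5.7851%
CAPM required = R_f + β·MRP = 5.73% + 0.33 × 3.05% = 6.7365%
α = realised − required = 5.7851% − 6.7365% = -0.95%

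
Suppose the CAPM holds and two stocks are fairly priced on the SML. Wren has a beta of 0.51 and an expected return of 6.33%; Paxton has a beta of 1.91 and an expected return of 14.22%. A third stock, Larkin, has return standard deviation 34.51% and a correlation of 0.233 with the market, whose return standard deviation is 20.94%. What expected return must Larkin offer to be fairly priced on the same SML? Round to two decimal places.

MRP = (14.22% − 6.33%) / (1.91 − 0.51) = 5.6357%
R_f = 6.33% − 0.51 × 5.6357% = 3.4558%
β_Larkin = ρ·σ_i/σ_m = 0.233 × 34.51 / 20.94 = 0.3840
E(R_Larkin) = R_f + β × MRP = 3.4558% + 0.3840 × 5.6357% = 5.62%

5.62%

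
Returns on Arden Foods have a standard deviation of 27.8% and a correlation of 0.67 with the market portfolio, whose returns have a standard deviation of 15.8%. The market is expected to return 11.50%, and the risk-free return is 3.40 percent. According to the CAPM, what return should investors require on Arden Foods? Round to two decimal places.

β = ρ × σ_i / σ_m = 0.67 × 27.8% / 15.8% = 1.1789
MRP = 11.50% − 3.40% = 8.10%
E(R) = 3.40% + 1.1789 × 8.10% = 12.95%

12.95%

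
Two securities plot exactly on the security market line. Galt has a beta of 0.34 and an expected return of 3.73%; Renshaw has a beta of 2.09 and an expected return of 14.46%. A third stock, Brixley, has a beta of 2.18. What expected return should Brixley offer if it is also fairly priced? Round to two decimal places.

15.01%

MRP (SML slope) = (14.46% − 3.73%) / (2.09 − 0.34) = 10.73% / 1.75 = 6.1314%
R_f (intercept) = 3.73% − 0.34 × 6.1314% = 1.6453%
E(R_Brixley) = R_f + β × MRP = 1.6453% + 2.18 × 6.1314% = 15.01%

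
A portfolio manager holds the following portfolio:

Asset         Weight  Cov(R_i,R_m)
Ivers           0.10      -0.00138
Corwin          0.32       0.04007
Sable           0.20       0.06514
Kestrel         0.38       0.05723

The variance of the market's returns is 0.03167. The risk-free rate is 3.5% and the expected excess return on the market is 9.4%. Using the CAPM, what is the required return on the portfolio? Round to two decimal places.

β_Ivers = -0.00138 / 0.03167 = -0.0436
β_Corwin = 0.04007 / 0.03167 = 1.2652
β_Sable = 0.06514 / 0.03167 = 2.0568
β_Kestrel = 0.05723 / 0.03167 = 1.8071
β_P = Σ w_i β_i = 0.10×-0.0436 + 0.32×1.2652 + 0.20×2.0568 + 0.38×1.8071 = 1.4986
E(R_P) = R_f + β_P × MRP = 3.5% + 1.4986 × 9.4% = 17.59%

17.59%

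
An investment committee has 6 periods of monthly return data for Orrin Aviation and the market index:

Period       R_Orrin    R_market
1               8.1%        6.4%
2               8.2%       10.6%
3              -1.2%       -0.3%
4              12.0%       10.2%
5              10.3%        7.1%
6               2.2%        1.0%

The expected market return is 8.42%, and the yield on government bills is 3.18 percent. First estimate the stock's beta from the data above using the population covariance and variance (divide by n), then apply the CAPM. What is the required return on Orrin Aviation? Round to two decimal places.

Mean R_i = (8.1 + 8.2 − 1.2 + 12.0 + 10.3 + 2.2) / 6 = 6.6000%
Mean R_m = (6.4 + 10.6 − 0.3 + 10.2 + 7.1 + 1.0) / 6 = 5.8333%
Σ(R_i − R̄_i)(R_m − R̄_m) = 105.8500  ⇒  Cov = 105.8500 / 6 = 17.6417
Σ(R_m − R̄_m)² = 104.6933  ⇒  Var(R_m) = 104.6933 / 6 = 17.4489
β = Cov / Var(R_m) = 17.6417 / 17.4489 = 1.0110
MRP = 8.42% − 3.18% = 5.24%
E(R) = R_f + β × MRP = 3.18% + 1.0110 × 5.24% = 8.48%

8.48%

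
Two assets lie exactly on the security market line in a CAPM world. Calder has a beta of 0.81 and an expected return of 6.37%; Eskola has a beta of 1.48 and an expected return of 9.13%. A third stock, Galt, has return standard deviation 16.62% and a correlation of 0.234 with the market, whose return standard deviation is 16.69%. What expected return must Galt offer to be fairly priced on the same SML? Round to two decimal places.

MRP = (9.13% − 6.37%) / (1.48 − 0.81) = 4.1194%
R_f = 6.37% − 0.81 × 4.1194% = 3.0333%
β_Galt = ρ·σ_i/σ_m = 0.234 × 16.62 / 16.69 = 0.2330
E(R_Galt) = R_f + β × MRP = 3.0333% + 0.2330 × 4.1194% = 3.99%

3.99%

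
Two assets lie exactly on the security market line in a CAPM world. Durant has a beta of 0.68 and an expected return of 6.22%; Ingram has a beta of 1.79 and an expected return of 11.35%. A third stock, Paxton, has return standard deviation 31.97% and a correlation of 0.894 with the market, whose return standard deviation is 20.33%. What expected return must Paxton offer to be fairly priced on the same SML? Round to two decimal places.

MRP = (11.35% − 6.22%) / (1.79 − 0.68) = 4.6216%
R_f = 6.22% − 0.68 × 4.6216% = 3.0773%
β_Paxton = ρ·σ_i/σ_m = 0.894 × 31.97 / 20.33 = 1.4059
E(R_Paxton) = R_f + β × MRP = 3.0773% + 1.4059 × 4.6216% = 9.57%

9.57%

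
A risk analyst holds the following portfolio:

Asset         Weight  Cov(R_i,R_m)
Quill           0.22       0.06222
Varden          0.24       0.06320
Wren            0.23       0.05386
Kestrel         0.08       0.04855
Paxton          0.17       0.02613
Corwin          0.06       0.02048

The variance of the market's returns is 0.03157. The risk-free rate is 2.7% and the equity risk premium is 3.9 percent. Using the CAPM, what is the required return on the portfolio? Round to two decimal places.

8.98%

β_Quill = 0.06222 / 0.03157 = 1.9709
β_Varden = 0.06320 / 0.03157 = 2.0019
β_Wren = 0.05386 / 0.03157 = 1.7061
β_Kestrel = 0.04855 / 0.03157 = 1.5379
β_Paxton = 0.02613 / 0.03157 = 0.8277
β_Corwin = 0.02048 / 0.03157 = 0.6487
β_P = Σ w_i β_i = 0.22×1.9709 + 0.24×2.0019 + 0.23×1.7061 + 0.08×1.5379 + 0.17×0.8277 + 0.06×0.6487 = 1.6091
E(R_P) = R_f + β_P × MRP = 2.7% + 1.6091 × 3.9% = 8.98%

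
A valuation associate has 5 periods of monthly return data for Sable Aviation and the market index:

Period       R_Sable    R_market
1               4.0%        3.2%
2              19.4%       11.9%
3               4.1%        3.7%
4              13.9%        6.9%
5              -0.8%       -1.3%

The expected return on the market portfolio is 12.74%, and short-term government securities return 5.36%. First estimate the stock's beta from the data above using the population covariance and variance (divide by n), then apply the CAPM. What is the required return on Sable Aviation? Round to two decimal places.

17.51%

Mean R_i = (4.0 + 19.4 + 4.1 + 13.9 − 0.8) / 5 = 8.1200%
Mean R_m = (3.2 + 11.9 + 3.7 + 6.9 − 1.3) / 5 = 4.8800%
Σ(R_i − R̄_i)(R_m − R̄_m) = 157.6520  ⇒  Cov = 157.6520 / 5 = 31.5304
Σ(R_m − R̄_m)² = 95.7680  ⇒  Var(R_m) = 95.7680 / 5 = 19.1536
β = Cov / Var(R_m) = 31.5304 / 19.1536 = 1.6462
MRP = 12.74% − 5.36% = 7.38%
E(R) = R_f + β × MRP = 5.36% + 1.6462 × 7.38% = 17.51%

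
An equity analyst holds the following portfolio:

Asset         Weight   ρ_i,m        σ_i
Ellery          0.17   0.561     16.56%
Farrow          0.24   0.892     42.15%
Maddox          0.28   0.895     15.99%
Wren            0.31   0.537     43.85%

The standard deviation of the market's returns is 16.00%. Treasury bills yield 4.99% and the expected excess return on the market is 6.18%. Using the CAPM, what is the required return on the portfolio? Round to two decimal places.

13.45%

β_Ellery = 0.561 × 16.56% / 16.00% = 0.5806
β_Farrow = 0.892 × 42.15% / 16.00% = 2.3499
β_Maddox = 0.895 × 15.99% / 16.00% = 0.8944
β_Wren = 0.537 × 43.85% / 16.00% = 1.4717
β_P = Σ w_i β_i = 0.17×0.5806 + 0.24×2.3499 + 0.28×0.8944 + 0.31×1.4717 = 1.3693
E(R_P) = R_f + β_P × MRP = 4.99% + 1.3693 × 6.18% = 13.45%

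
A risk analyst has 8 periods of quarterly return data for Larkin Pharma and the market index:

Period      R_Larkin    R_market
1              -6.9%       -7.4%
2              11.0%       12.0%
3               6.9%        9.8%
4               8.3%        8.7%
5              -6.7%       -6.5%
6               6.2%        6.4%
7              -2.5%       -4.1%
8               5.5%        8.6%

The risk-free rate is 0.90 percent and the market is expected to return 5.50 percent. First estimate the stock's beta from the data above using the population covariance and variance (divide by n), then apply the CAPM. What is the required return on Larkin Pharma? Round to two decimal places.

4.87%

Mean R_i = (-6.9 + 11.0 + 6.9 + 8.3 − 6.7 + 6.2 − 2.5 + 5.5) / 8 = 2.7250%
Mean R_m = (-7.4 + 12.0 + 9.8 + 8.7 − 6.5 + 6.4 − 4.1 + 8.6) / 8 = 3.4375%
Σ(R_i − R̄_i)(R_m − R̄_m) = 388.7325  ⇒  Cov = 388.7325 / 8 = 48.5916
Σ(R_m − R̄_m)² = 449.9388  ⇒  Var(R_m) = 449.9388 / 8 = 56.2424
β = Cov / Var(R_m) = 48.5916 / 56.2424 = 0.8640
MRP = 5.50% − 0.90% = 4.60%
E(R) = R_f + β × MRP = 0.90% + 0.8640 × 4.60% = 4.87%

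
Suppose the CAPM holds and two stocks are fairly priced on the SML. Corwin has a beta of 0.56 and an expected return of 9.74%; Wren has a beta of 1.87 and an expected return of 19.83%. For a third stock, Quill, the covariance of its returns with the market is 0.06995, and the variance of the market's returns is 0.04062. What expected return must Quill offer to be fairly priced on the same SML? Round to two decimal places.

MRP = (19.83% − 9.74%) / (1.87 − 0.56) = 7.7023%
R_f = 9.74% − 0.56 × 7.7023% = 5.4267%
β_Quill = Cov / Var(R_m) = 0.06995 / 0.04062 = 1.7221
E(R_Quill) = R_f + β × MRP = 5.4267% + 1.7221 × 7.7023% = 18.69%

18.69%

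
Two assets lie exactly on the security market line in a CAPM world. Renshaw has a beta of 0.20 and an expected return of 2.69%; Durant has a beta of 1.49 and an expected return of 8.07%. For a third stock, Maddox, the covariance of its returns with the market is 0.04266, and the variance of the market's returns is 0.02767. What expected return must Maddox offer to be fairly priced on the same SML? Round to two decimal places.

8.29%

MRP = (8.07% − 2.69%) / (1.49 − 0.20) = 4.1705%
R_f = 2.69% − 0.20 × 4.1705% = 1.8559%
β_Maddox = Cov / Var(R_m) = 0.04266 / 0.02767 = 1.5417
E(R_Maddox) = R_f + β × MRP = 1.8559% + 1.5417 × 4.1705% = 8.29%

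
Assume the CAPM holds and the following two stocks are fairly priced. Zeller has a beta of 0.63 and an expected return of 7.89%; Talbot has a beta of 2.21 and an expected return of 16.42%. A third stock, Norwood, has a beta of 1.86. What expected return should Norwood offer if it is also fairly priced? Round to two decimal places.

14.53%

MRP (SML slope) = (16.42% − 7.89%) / (2.21 − 0.63) = 8.53% / 1.58 = 5.3987%
R_f (intercept) = 7.89% − 0.63 × 5.3987% = 4.4888%
E(R_Norwood) = R_f + β × MRP = 4.4888% + 1.86 × 5.3987% = 14.53%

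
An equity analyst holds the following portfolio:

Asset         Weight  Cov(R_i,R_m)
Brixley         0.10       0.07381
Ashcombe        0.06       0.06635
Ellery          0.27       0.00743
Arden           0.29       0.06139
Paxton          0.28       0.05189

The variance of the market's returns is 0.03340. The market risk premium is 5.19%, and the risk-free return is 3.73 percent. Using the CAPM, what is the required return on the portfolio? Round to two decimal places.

β_Brixley = 0.07381 / 0.03340 = 2.2099
β_Ashcombe = 0.06635 / 0.03340 = 1.9865
β_Ellery = 0.00743 / 0.03340 = 0.2225
β_Arden = 0.06139 / 0.03340 = 1.8380
β_Paxton = 0.05189 / 0.03340 = 1.5536
β_P = Σ w_i β_i = 0.10×2.2099 + 0.06×1.9865 + 0.27×0.2225 + 0.29×1.8380 + 0.28×1.5536 = 1.3683
E(R_P) = R_f + β_P × MRP = 3.73% + 1.3683 × 5.19% = 10.83%

10.83%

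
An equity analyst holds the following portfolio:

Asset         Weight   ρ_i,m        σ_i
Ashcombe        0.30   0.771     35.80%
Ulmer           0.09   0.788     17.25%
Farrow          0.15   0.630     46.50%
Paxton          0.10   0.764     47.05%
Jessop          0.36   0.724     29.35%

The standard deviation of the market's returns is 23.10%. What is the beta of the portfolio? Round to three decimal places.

1.088

β_Ashcombe = 0.771 × 35.80% / 23.10% = 1.1949
β_Ulmer = 0.788 × 17.25% / 23.10% = 0.5884
β_Farrow = 0.630 × 46.50% / 23.10% = 1.2682
β_Paxton = 0.764 × 47.05% / 23.10% = 1.5561
β_Jessop = 0.724 × 29.35% / 23.10% = 0.9199
β_P = Σ w_i β_i = 0.30×1.1949 + 0.09×0.5884 + 0.15×1.2682 + 0.10×1.5561 + 0.36×0.9199 = 1.0884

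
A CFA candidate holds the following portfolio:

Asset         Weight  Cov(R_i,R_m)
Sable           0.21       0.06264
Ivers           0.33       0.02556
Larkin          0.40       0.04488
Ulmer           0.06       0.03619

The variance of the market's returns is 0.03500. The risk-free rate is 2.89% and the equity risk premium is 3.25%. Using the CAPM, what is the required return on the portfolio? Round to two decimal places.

β_Sable = 0.06264 / 0.03500 = 1.7897
β_Ivers = 0.02556 / 0.03500 = 0.7303
β_Larkin = 0.04488 / 0.03500 = 1.2823
β_Ulmer = 0.03619 / 0.03500 = 1.0340
β_P = Σ w_i β_i = 0.21×1.7897 + 0.33×0.7303 + 0.40×1.2823 + 0.06×1.0340 = 1.1918
E(R_P) = R_f + β_P × MRP = 2.89% + 1.1918 × 3.25% = 6.76%

6.76%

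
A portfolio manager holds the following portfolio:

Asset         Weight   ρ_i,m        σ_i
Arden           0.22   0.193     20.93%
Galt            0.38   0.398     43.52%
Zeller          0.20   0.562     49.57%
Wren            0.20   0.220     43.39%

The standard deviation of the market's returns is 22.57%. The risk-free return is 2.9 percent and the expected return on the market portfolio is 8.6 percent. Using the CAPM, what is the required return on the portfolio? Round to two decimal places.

β_Arden = 0.193 × 20.93% / 22.57% = 0.1790
β_Galt = 0.398 × 43.52% / 22.57% = 0.7674
β_Zeller = 0.562 × 49.57% / 22.57% = 1.2343
β_Wren = 0.220 × 43.39% / 22.57% = 0.4229
β_P = Σ w_i β_i = 0.22×0.1790 + 0.38×0.7674 + 0.20×1.2343 + 0.20×0.4229 = 0.6624
MRP = 8.6% − 2.9% = 5.70%
E(R_P) = R_f + β_P × MRP = 2.9% + 0.6624 × 5.7% = 6.68%

6.68%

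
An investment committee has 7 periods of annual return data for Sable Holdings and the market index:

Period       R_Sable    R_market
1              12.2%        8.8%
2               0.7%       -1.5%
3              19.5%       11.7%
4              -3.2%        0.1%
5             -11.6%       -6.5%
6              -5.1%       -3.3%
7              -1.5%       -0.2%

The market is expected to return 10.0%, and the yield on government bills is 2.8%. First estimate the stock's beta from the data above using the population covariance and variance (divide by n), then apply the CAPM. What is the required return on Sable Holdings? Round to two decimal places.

Mean R_i = (12.2 + 0.7 + 19.5 − 3.2 − 11.6 − 5.1 − 1.5) / 7 = 1.5714%
Mean R_m = (8.8 − 1.5 + 11.7 + 0.1 − 6.5 − 3.3 − 0.2) / 7 = 1.3000%
Σ(R_i − R̄_i)(R_m − R̄_m) = 412.3700  ⇒  Cov = 412.3700 / 7 = 58.9100
Σ(R_m − R̄_m)² = 257.9400  ⇒  Var(R_m) = 257.9400 / 7 = 36.8486
β = Cov / Var(R_m) = 58.9100 / 36.8486 = 1.5987
MRP = 10.0% − 2.8% = 7.20%
E(R) = R_f + β × MRP = 2.8% + 1.5987 × 7.2% = 14.31%

14.31%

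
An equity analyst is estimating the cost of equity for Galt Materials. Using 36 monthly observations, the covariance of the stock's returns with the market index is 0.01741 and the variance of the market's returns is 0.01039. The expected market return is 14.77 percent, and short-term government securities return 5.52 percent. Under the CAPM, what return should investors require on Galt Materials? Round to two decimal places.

β = Cov(R_i, R_m) / Var(R_m) = 0.01741 / 0.01039 = 1.6756
MRP = 14.77% − 5.52% = 9.25%
E(R) = R_f + β × MRP = 5.52% + 1.6756 × 9.25% = 21.02%

21.02%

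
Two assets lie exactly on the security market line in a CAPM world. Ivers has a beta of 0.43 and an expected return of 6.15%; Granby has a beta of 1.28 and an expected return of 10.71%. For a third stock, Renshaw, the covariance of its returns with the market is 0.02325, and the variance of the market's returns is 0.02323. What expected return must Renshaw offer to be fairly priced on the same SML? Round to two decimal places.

9.21%

MRP = (10.71% − 6.15%) / (1.28 − 0.43) = 5.3647%
R_f = 6.15% − 0.43 × 5.3647% = 3.8432%
β_Renshaw = Cov / Var(R_m) = 0.02325 / 0.02323 = 1.0009
E(R_Renshaw) = R_f + β × MRP = 3.8432% + 1.0009 × 5.3647% = 9.21%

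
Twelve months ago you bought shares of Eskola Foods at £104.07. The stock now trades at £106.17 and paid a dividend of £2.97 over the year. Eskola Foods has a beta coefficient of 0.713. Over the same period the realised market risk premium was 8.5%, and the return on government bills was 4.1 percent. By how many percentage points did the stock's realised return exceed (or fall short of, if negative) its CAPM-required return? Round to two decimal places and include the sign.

-5.29%

Realised HPR = (P1 + D1 − P0) / P0 = (106.17 + 2.97 − 104.07) / 104.07 = 5.07 / 104.07 = 4.8717%
CAPM required = R_f + β·MRP = 4.1% + 0.713 × 8.5% = 10.1605%
α = realised − required = 4.8717% − 10.1605% = -5.29%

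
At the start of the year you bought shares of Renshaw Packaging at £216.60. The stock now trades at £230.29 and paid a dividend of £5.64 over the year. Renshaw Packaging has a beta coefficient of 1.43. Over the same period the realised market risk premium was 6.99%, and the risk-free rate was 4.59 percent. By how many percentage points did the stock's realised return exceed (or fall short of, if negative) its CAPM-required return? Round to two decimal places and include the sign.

-5.66%

Realised HPR = (P1 + D1 − P0) / P0 = (230.29 + 5.64 − 216.60) / 216.60 = 19.33 / 216.60 = 8.9243%
CAPM required = R_f + β·MRP = 4.59% + 1.43 × 6.99% = 14.5857%
α = realised − required = 8.9243% − 14.5857% = -5.66%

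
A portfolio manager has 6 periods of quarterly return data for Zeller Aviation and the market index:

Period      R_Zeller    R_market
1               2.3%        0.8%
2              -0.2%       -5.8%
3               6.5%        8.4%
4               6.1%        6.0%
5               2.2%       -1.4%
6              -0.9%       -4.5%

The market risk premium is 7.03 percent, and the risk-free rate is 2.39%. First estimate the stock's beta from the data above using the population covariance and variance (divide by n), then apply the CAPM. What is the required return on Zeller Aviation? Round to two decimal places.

Mean R_i = (2.3 − 0.2 + 6.5 + 6.1 + 2.2 − 0.9) / 6 = 2.6667%
Mean R_m = (0.8 − 5.8 + 8.4 + 6.0 − 1.4 − 4.5) / 6 = 0.5833%
Σ(R_i − R̄_i)(R_m − R̄_m) = 85.8367  ⇒  Cov = 85.8367 / 6 = 14.3061
Σ(R_m − R̄_m)² = 161.0083  ⇒  Var(R_m) = 161.0083 / 6 = 26.8347
β = Cov / Var(R_m) = 14.3061 / 26.8347 = 0.5331
E(R) = R_f + β × MRP = 2.39% + 0.5331 × 7.03% = 6.14%

6.14%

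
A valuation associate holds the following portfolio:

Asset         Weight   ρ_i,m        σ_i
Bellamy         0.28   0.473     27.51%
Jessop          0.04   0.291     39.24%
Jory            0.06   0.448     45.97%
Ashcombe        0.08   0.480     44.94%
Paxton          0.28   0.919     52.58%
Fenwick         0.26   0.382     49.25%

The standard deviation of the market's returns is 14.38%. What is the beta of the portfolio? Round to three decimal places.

β_Bellamy = 0.473 × 27.51% / 14.38% = 0.9049
β_Jessop = 0.291 × 39.24% / 14.38% = 0.7941
β_Jory = 0.448 × 45.97% / 14.38% = 1.4322
β_Ashcombe = 0.480 × 44.94% / 14.38% = 1.5001
β_Paxton = 0.919 × 52.58% / 14.38% = 3.3603
β_Fenwick = 0.382 × 49.25% / 14.38% = 1.3083
β_P = Σ w_i β_i = 0.28×0.9049 + 0.04×0.7941 + 0.06×1.4322 + 0.08×1.5001 + 0.28×3.3603 + 0.26×1.3083 = 1.7721

1.772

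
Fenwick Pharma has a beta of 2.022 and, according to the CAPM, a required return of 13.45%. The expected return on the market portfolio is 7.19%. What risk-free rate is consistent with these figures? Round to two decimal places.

E(R) = R_f + β(E(R_m) − R_f) = R_f(1 − β) + β·E(R_m)
13.45% = R_f × (1 − 2.022) + 2.022 × 7.19%
13.45% = R_f × -1.022 + 14.53818%
R_f = (13.45% − 14.53818%) / -1.022 = 1.06%

1.06%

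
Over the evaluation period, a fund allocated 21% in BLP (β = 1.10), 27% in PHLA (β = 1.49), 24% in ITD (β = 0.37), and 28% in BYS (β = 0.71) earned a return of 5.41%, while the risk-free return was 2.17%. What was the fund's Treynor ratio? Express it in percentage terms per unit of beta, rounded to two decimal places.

3.52%

β_P = 0.21×1.10 + 0.27×1.49 + 0.24×0.37 + 0.28×0.71 = 0.9209
Treynor = (R_P − R_f) / β_P = (5.41% − 2.17%) / 0.9209 = 3.24% / 0.9209 = 3.52%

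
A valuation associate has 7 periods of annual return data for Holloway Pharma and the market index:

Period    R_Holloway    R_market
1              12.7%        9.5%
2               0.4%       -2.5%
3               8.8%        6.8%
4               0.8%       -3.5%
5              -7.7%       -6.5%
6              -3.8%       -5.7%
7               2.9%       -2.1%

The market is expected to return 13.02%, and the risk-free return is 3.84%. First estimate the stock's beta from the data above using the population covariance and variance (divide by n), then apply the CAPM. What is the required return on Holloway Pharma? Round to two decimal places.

13.75%

Mean R_i = (12.7 + 0.4 + 8.8 + 0.8 − 7.7 − 3.8 + 2.9) / 7 = 2.0143%
Mean R_m = (9.5 − 2.5 + 6.8 − 3.5 − 6.5 − 5.7 − 2.1) / 7 = -0.5714%
Σ(R_i − R̄_i)(R_m − R̄_m) = 250.3671  ⇒  Cov = 250.3671 / 7 = 35.7667
Σ(R_m − R̄_m)² = 231.8543  ⇒  Var(R_m) = 231.8543 / 7 = 33.1220
β = Cov / Var(R_m) = 35.7667 / 33.1220 = 1.0798
MRP = 13.02% − 3.84% = 9.18%
E(R) = R_f + β × MRP = 3.84% + 1.0798 × 9.18% = 13.75%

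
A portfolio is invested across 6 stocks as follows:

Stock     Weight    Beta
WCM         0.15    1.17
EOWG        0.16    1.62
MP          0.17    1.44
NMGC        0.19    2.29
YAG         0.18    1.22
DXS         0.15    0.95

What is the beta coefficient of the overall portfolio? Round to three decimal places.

1.477

β_P = Σ w_i β_i = 0.15×1.17 + 0.16×1.62 + 0.17×1.44 + 0.19×2.29 + 0.18×1.22 + 0.15×0.95 = 1.4767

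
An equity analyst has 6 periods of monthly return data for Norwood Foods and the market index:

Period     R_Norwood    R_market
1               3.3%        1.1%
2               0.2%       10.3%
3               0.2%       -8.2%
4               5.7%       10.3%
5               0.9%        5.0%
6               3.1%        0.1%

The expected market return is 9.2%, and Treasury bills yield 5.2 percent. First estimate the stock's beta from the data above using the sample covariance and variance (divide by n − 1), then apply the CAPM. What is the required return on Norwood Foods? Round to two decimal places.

5.62%

Mean R_i = (3.3 + 0.2 + 0.2 + 5.7 + 0.9 + 3.1) / 6 = 2.2333%
Mean R_m = (1.1 + 10.3 − 8.2 + 10.3 + 5.0 + 0.1) / 6 = 3.1000%
Σ(R_i − R̄_i)(R_m − R̄_m) = 26.0300  ⇒  Cov = 26.0300 / 5 = 5.2060
Σ(R_m − R̄_m)² = 247.9800  ⇒  Var(R_m) = 247.9800 / 5 = 49.5960
β = Cov / Var(R_m) = 5.2060 / 49.5960 = 0.1050
MRP = 9.2% − 5.2% = 4.00%
E(R) = R_f + β × MRP = 5.2% + 0.1050 × 4.0% = 5.62%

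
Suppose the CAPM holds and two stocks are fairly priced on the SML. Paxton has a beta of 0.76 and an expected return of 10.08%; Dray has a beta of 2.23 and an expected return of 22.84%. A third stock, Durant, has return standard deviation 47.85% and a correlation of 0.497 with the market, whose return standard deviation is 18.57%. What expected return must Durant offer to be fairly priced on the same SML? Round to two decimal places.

MRP = (22.84% − 10.08%) / (2.23 − 0.76) = 8.6803%
R_f = 10.08% − 0.76 × 8.6803% = 3.4830%
β_Durant = ρ·σ_i/σ_m = 0.497 × 47.85 / 18.57 = 1.2806
E(R_Durant) = R_f + β × MRP = 3.4830% + 1.2806 × 8.6803% = 14.60%

14.60%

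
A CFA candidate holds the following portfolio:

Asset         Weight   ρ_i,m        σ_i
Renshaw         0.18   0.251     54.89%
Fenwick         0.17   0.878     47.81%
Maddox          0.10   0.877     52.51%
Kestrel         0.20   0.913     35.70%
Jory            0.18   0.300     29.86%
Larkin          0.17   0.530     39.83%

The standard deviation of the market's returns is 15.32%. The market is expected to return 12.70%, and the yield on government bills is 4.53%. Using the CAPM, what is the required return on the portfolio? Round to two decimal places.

β_Renshaw = 0.251 × 54.89% / 15.32% = 0.8993
β_Fenwick = 0.878 × 47.81% / 15.32% = 2.7400
β_Maddox = 0.877 × 52.51% / 15.32% = 3.0060
β_Kestrel = 0.913 × 35.70% / 15.32% = 2.1276
β_Jory = 0.300 × 29.86% / 15.32% = 0.5847
β_Larkin = 0.530 × 39.83% / 15.32% = 1.3779
β_P = Σ w_i β_i = 0.18×0.8993 + 0.17×2.7400 + 0.10×3.0060 + 0.20×2.1276 + 0.18×0.5847 + 0.17×1.3779 = 1.6933
MRP = 12.70% − 4.53% = 8.17%
E(R_P) = R_f + β_P × MRP = 4.53% + 1.6933 × 8.17% = 18.36%

18.36%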